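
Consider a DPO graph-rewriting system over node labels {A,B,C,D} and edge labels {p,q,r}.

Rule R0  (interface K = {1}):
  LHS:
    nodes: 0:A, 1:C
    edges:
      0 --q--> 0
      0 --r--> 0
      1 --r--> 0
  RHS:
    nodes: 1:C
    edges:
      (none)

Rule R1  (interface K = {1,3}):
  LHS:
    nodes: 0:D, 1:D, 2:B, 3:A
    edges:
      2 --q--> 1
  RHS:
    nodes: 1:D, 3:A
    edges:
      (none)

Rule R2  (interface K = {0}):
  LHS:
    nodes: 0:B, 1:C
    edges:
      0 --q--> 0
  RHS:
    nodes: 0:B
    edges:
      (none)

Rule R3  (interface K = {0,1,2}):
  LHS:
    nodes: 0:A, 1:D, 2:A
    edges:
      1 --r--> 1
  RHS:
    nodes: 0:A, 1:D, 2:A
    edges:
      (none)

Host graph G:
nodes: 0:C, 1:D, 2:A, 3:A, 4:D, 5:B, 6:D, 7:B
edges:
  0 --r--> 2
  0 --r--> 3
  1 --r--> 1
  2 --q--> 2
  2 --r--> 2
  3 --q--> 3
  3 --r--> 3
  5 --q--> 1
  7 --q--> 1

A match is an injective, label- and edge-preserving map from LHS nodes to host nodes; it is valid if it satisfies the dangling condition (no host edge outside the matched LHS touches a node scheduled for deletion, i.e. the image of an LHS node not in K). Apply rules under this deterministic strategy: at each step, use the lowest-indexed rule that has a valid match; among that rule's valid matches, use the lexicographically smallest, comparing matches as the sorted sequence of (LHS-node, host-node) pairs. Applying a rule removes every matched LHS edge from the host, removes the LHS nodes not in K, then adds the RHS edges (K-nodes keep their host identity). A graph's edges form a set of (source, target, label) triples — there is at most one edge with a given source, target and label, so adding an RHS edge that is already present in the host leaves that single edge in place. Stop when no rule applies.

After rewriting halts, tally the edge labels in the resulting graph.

Answer: q:2 r:1

Rewrite trace:
[0] host  ⇒  8 nodes, 9 edges  {0-r->2 0-r->3 1-r->1 2-q->2 2-r->2 3-q->3 3-r->3 5-q->1 7-q->1}
[1] R0 @ {0↦2, 1↦0}  ⇒  7 nodes, 6 edges  {0-r->3 1-r->1 3-q->3 3-r->3 5-q->1 7-q->1}
[2] R0 @ {0↦3, 1↦0}  ⇒  6 nodes, 3 edges  {1-r->1 5-q->1 7-q->1}
halt: no rule applies after step 2
NF edges: [(1, 1, 'r'), (5, 1, 'q'), (7, 1, 'q')]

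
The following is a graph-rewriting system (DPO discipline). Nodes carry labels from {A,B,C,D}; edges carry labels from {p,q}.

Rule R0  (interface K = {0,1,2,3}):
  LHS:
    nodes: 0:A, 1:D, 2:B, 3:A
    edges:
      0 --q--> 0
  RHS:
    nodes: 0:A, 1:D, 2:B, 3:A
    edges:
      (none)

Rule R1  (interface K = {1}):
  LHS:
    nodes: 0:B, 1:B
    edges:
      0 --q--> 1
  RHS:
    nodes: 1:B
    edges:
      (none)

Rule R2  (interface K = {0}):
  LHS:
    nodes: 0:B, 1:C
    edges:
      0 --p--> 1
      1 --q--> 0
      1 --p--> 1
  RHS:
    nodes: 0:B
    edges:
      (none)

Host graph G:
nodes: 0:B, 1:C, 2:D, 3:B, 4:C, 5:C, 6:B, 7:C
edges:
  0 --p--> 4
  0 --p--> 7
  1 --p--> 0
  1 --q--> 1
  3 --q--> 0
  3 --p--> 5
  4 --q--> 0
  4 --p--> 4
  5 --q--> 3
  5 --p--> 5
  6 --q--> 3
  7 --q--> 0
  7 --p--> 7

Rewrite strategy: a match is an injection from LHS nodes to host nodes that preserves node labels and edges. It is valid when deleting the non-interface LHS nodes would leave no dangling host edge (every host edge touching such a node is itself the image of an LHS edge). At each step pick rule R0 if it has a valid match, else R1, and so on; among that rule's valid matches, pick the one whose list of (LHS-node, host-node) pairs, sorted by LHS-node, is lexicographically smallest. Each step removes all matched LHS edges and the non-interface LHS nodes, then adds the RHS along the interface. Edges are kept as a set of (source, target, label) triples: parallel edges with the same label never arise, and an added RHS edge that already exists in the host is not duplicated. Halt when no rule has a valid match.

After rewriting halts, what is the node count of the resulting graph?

Answer: 3

Derivation:
initial: |V|=8 |E|=13  E = 0-p->4 0-p->7 1-p->0 1-q->1 3-q->0 3-p->5 4-q->0 4-p->4 5-q->3 5-p->5 6-q->3 7-q->0 7-p->7
step 1: apply R1 at {0↦6, 1↦3}  → |V|=7 |E|=12  E = 0-p->4 0-p->7 1-p->0 1-q->1 3-q->0 3-p->5 4-q->0 4-p->4 5-q->3 5-p->5 7-q->0 7-p->7
step 2: apply R2 at {0↦0, 1↦4}  → |V|=6 |E|=9  E = 0-p->7 1-p->0 1-q->1 3-q->0 3-p->5 5-q->3 5-p->5 7-q->0 7-p->7
step 3: apply R2 at {0↦0, 1↦7}  → |V|=5 |E|=6  E = 1-p->0 1-q->1 3-q->0 3-p->5 5-q->3 5-p->5
step 4: apply R2 at {0↦3, 1↦5}  → |V|=4 |E|=3  E = 1-p->0 1-q->1 3-q->0
step 5: apply R1 at {0↦3, 1↦0}  → |V|=3 |E|=2  E = 1-p->0 1-q->1
normal form: no rule applies after step 5
NF nodes: {0:B, 1:C, 2:D}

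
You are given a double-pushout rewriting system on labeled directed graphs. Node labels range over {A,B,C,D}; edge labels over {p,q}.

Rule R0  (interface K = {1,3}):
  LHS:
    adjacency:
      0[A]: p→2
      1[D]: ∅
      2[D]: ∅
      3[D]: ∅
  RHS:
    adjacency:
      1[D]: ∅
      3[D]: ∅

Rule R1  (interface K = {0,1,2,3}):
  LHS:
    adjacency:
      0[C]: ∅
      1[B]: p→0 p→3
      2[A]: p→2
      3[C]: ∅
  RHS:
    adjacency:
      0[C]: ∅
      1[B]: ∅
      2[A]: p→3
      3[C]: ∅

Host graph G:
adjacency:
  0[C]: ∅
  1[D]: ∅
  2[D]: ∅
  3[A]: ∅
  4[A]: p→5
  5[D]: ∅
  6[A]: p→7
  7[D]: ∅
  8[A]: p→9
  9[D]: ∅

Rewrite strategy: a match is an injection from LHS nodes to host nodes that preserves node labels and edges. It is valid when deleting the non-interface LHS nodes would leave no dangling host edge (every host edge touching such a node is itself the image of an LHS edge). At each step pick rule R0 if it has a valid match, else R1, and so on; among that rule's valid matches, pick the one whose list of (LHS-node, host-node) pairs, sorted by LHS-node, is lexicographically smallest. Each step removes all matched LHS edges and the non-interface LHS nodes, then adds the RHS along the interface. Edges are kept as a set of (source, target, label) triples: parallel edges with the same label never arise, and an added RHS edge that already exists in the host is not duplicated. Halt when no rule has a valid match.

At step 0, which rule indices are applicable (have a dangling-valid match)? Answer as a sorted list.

Answer: [R0]

Steps:
R0: 36 valid matches — {0↦4, 1↦1, 2↦5, 3↦2}, {0↦4, 1↦1, 2↦5, 3↦7}, {0↦4, 1↦1, 2↦5, 3↦9} (+33 more)
R1: no valid match — LHS pattern not found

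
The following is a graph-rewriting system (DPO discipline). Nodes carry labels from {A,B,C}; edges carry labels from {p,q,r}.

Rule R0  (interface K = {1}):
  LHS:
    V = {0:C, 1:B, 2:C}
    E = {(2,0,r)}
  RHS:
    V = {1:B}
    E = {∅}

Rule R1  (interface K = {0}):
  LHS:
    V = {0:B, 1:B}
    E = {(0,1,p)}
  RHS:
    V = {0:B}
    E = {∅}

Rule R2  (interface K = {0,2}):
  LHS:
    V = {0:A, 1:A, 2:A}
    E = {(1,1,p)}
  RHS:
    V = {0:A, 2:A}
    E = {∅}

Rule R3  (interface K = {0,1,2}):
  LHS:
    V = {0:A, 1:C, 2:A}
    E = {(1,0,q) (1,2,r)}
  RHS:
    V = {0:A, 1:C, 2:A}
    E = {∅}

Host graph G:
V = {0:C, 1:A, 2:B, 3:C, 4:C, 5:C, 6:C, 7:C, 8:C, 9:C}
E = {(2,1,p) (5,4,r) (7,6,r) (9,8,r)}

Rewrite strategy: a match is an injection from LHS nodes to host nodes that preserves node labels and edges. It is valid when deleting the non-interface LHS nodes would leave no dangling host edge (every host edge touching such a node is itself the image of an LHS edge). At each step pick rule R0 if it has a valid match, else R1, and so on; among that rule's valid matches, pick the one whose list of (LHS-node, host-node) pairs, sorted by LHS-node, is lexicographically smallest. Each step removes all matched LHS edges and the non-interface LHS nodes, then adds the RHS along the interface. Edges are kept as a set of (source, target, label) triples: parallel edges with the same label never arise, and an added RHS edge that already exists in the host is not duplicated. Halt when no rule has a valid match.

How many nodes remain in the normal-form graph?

initial: |V|=10 |E|=4  E = 2-p->1 5-r->4 7-r->6 9-r->8
step 1: apply R0 at {0↦4, 1↦2, 2↦5}  → |V|=8 |E|=3  E = 2-p->1 7-r->6 9-r->8
step 2: apply R0 at {0↦6, 1↦2, 2↦7}  → |V|=6 |E|=2  E = 2-p->1 9-r->8
step 3: apply R0 at {0↦8, 1↦2, 2↦9}  → |V|=4 |E|=1  E = 2-p->1
normal form: no rule applies after step 3
NF nodes: {0:C, 1:A, 2:B, 3:C}

Answer: 4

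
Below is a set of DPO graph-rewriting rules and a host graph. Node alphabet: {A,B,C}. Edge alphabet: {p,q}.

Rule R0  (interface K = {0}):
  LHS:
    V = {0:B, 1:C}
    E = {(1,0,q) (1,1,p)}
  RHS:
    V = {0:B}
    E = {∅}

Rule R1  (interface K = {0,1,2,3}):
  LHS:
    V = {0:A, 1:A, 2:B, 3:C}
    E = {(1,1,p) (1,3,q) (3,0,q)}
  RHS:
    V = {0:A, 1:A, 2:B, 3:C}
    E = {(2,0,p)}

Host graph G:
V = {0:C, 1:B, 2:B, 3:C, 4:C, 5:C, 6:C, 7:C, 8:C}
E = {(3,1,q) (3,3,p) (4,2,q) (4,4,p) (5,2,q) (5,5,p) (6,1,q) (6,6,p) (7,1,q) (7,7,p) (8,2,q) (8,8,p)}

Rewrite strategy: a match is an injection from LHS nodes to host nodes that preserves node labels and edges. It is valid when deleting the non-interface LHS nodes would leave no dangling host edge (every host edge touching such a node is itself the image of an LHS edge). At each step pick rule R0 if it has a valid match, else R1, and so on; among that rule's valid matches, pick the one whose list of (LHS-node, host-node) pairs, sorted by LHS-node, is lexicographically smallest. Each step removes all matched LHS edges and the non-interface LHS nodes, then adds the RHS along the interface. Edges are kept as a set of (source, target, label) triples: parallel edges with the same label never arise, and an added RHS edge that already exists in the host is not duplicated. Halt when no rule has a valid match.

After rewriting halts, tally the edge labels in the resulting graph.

Answer: (no edges)

Rewrite trace:
start.  V:9 E:12  edges: 3-q->1 3-p->3 4-q->2 4-p->4 5-q->2 5-p->5 6-q->1 6-p->6 7-q->1 7-p->7 8-q->2 8-p->8
1. fire R0 via {0↦1, 1↦3}  →  V:8 E:10  edges: 4-q->2 4-p->4 5-q->2 5-p->5 6-q->1 6-p->6 7-q->1 7-p->7 8-q->2 8-p->8
2. fire R0 via {0↦1, 1↦6}  →  V:7 E:8  edges: 4-q->2 4-p->4 5-q->2 5-p->5 7-q->1 7-p->7 8-q->2 8-p->8
3. fire R0 via {0↦1, 1↦7}  →  V:6 E:6  edges: 4-q->2 4-p->4 5-q->2 5-p->5 8-q->2 8-p->8
4. fire R0 via {0↦2, 1↦4}  →  V:5 E:4  edges: 5-q->2 5-p->5 8-q->2 8-p->8
5. fire R0 via {0↦2, 1↦5}  →  V:4 E:2  edges: 8-q->2 8-p->8
6. fire R0 via {0↦2, 1↦8}  →  V:3 E:0  edges: ∅
normal form: no rule applies after step 6
NF edges: []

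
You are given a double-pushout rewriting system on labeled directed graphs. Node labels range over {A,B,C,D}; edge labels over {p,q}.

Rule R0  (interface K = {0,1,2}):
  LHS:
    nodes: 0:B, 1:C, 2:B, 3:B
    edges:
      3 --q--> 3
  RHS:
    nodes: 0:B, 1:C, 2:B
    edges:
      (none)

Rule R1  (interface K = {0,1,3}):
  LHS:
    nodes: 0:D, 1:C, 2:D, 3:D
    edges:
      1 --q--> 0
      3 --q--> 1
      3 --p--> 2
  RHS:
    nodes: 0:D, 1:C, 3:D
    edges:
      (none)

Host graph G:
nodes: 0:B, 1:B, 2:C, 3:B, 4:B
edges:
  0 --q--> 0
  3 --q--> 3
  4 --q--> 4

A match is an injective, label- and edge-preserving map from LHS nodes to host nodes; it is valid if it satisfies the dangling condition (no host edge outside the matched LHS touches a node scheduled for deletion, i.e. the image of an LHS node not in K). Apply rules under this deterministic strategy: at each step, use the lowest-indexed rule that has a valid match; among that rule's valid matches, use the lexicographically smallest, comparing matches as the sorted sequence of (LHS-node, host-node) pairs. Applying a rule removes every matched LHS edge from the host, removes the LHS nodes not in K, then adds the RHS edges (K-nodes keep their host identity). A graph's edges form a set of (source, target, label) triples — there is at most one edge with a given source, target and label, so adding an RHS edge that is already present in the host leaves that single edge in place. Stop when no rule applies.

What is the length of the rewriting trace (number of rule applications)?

[0] host  ⇒  5 nodes, 3 edges  {0-q->0 3-q->3 4-q->4}
[1] R0 @ {0↦0, 1↦2, 2↦1, 3↦3}  ⇒  4 nodes, 2 edges  {0-q->0 4-q->4}
[2] R0 @ {0↦0, 1↦2, 2↦1, 3↦4}  ⇒  3 nodes, 1 edges  {0-q->0}
final graph: no rule applies after step 2

Answer: 2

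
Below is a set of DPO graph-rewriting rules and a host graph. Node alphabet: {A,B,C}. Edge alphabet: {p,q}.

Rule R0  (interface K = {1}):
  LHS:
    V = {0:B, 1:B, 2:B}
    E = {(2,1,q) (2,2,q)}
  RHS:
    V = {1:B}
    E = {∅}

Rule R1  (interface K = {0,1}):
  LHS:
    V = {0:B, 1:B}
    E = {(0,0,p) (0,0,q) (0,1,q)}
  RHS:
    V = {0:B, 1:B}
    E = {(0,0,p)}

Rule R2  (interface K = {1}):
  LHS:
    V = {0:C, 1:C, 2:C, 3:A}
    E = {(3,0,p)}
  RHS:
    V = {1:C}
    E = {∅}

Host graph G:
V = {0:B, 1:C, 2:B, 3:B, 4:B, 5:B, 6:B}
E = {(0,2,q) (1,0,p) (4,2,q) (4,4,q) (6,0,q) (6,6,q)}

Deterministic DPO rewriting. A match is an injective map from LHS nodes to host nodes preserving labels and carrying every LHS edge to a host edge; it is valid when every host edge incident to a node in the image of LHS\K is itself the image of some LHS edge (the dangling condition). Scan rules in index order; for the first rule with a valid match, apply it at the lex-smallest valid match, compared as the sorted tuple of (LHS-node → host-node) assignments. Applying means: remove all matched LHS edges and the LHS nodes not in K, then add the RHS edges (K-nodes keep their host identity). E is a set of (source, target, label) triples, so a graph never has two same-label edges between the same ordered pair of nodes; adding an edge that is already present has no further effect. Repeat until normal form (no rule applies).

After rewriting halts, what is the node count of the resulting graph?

start.  V:7 E:6  edges: 0-q->2 1-p->0 4-q->2 4-q->4 6-q->0 6-q->6
1. fire R0 via {0↦3, 1↦0, 2↦6}  →  V:5 E:4  edges: 0-q->2 1-p->0 4-q->2 4-q->4
2. fire R0 via {0↦5, 1↦2, 2↦4}  →  V:3 E:2  edges: 0-q->2 1-p->0
final graph: no rule applies after step 2
NF nodes: {0:B, 1:C, 2:B}

Answer: 3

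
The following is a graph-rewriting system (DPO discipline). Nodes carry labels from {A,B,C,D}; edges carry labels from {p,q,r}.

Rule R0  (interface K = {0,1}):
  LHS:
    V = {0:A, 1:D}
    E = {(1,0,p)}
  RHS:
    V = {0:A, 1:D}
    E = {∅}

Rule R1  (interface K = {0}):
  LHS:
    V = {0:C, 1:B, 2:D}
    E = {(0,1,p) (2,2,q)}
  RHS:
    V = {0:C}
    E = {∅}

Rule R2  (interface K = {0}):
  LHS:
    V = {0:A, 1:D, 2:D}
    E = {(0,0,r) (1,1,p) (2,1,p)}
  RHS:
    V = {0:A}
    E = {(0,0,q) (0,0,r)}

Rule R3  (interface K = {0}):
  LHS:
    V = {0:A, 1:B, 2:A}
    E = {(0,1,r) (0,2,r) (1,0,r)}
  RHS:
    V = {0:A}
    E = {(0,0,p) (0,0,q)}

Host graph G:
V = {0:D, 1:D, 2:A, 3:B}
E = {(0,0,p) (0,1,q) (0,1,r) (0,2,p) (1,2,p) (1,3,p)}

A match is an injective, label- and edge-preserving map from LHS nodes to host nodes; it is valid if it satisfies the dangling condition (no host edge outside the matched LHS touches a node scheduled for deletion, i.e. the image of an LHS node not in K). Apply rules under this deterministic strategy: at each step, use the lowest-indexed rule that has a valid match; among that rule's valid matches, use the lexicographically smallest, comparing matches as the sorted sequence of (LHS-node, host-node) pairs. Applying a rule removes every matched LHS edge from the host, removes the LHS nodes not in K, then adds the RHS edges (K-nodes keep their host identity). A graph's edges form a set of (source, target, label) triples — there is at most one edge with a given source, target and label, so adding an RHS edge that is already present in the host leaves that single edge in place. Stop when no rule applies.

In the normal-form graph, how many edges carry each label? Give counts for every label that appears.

start.  V:4 E:6  edges: 0-p->0 0-q->1 0-r->1 0-p->2 1-p->2 1-p->3
1. fire R0 via {0↦2, 1↦0}  →  V:4 E:5  edges: 0-p->0 0-q->1 0-r->1 1-p->2 1-p->3
2. fire R0 via {0↦2, 1↦1}  →  V:4 E:4  edges: 0-p->0 0-q->1 0-r->1 1-p->3
halt: no rule applies after step 2
NF edges: [(0, 0, 'p'), (0, 1, 'q'), (0, 1, 'r'), (1, 3, 'p')]

Answer: p:2 q:1 r:1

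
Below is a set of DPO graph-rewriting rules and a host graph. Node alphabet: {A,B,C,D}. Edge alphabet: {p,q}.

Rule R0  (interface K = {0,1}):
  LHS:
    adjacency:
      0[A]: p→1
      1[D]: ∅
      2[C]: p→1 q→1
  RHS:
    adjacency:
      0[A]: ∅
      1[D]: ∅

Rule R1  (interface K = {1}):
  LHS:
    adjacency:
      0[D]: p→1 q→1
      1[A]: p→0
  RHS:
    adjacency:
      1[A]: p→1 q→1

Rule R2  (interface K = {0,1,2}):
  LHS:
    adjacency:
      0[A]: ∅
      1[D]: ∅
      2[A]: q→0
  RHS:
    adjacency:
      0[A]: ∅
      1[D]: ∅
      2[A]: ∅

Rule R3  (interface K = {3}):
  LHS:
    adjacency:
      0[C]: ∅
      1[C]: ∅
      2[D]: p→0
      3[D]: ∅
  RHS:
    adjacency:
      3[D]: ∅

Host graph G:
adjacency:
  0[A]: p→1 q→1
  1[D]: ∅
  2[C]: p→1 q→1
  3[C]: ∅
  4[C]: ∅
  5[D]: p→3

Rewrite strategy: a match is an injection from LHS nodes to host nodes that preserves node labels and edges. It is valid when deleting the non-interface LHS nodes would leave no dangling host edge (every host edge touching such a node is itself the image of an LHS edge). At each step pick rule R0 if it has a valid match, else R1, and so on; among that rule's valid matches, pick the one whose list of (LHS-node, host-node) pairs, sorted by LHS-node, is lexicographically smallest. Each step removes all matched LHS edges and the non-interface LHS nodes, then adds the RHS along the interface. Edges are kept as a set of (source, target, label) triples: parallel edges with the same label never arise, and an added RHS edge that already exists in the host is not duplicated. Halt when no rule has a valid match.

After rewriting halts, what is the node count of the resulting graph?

[0] host  ⇒  6 nodes, 5 edges  {0-p->1 0-q->1 2-p->1 2-q->1 5-p->3}
[1] R0 @ {0↦0, 1↦1, 2↦2}  ⇒  5 nodes, 2 edges  {0-q->1 5-p->3}
[2] R3 @ {0↦3, 1↦4, 2↦5, 3↦1}  ⇒  2 nodes, 1 edges  {0-q->1}
normal form: no rule applies after step 2
NF nodes: {0:A, 1:D}

Answer: 2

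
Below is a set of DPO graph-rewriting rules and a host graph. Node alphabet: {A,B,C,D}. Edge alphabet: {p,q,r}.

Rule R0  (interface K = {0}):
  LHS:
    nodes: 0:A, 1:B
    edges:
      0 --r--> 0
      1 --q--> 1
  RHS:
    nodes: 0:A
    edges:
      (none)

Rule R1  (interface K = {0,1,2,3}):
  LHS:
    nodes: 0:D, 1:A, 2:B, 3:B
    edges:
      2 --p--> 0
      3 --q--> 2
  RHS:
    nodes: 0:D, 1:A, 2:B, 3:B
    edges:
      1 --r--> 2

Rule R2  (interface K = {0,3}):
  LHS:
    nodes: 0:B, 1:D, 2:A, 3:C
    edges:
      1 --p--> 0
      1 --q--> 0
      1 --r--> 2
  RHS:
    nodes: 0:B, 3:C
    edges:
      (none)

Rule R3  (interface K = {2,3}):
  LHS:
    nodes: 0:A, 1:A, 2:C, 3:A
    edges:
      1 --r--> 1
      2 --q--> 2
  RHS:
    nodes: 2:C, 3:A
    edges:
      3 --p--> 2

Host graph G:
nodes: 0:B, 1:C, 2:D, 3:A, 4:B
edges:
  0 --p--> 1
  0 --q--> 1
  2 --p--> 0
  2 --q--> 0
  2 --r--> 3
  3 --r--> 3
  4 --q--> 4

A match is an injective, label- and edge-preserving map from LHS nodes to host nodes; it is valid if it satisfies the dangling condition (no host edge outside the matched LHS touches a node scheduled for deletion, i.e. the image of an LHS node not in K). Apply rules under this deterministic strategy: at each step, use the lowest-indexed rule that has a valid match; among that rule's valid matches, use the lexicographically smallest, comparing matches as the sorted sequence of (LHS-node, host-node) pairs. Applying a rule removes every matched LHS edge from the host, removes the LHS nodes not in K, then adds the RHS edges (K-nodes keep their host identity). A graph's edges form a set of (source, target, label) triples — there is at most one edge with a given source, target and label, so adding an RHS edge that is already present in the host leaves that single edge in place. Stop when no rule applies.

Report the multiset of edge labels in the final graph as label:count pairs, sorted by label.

Answer: p:1 q:1

Steps:
start.  V:5 E:7  edges: 0-p->1 0-q->1 2-p->0 2-q->0 2-r->3 3-r->3 4-q->4
1. fire R0 via {0↦3, 1↦4}  →  V:4 E:5  edges: 0-p->1 0-q->1 2-p->0 2-q->0 2-r->3
2. fire R2 via {0↦0, 1↦2, 2↦3, 3↦1}  →  V:2 E:2  edges: 0-p->1 0-q->1
normal form: no rule applies after step 2
NF edges: [(0, 1, 'p'), (0, 1, 'q')]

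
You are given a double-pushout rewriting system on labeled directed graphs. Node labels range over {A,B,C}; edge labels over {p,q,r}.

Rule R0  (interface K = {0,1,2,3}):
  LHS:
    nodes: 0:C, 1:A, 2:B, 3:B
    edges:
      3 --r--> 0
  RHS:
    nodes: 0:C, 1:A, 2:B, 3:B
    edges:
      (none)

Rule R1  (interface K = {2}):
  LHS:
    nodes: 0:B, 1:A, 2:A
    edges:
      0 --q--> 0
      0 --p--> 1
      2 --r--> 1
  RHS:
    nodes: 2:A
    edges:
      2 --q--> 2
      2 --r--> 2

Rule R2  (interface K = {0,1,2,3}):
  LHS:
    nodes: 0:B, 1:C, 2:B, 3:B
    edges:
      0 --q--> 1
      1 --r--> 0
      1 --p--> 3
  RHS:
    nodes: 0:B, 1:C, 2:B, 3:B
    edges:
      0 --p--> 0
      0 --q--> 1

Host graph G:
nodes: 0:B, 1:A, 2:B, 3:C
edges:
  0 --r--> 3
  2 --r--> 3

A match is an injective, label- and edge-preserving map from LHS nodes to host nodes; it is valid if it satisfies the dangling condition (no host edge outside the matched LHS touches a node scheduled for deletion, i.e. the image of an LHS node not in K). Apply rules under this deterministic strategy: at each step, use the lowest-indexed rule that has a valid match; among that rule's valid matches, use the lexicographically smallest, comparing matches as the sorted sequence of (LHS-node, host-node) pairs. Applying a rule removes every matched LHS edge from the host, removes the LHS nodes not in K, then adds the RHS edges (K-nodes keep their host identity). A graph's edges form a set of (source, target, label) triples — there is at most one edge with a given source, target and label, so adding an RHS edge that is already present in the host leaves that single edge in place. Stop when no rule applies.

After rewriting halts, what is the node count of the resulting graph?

Answer: 4

Derivation:
start.  V:4 E:2  edges: 0-r->3 2-r->3
1. fire R0 via {0↦3, 1↦1, 2↦0, 3↦2}  →  V:4 E:1  edges: 0-r->3
2. fire R0 via {0↦3, 1↦1, 2↦2, 3↦0}  →  V:4 E:0  edges: ∅
halt: no rule applies after step 2
NF nodes: {0:B, 1:A, 2:B, 3:C}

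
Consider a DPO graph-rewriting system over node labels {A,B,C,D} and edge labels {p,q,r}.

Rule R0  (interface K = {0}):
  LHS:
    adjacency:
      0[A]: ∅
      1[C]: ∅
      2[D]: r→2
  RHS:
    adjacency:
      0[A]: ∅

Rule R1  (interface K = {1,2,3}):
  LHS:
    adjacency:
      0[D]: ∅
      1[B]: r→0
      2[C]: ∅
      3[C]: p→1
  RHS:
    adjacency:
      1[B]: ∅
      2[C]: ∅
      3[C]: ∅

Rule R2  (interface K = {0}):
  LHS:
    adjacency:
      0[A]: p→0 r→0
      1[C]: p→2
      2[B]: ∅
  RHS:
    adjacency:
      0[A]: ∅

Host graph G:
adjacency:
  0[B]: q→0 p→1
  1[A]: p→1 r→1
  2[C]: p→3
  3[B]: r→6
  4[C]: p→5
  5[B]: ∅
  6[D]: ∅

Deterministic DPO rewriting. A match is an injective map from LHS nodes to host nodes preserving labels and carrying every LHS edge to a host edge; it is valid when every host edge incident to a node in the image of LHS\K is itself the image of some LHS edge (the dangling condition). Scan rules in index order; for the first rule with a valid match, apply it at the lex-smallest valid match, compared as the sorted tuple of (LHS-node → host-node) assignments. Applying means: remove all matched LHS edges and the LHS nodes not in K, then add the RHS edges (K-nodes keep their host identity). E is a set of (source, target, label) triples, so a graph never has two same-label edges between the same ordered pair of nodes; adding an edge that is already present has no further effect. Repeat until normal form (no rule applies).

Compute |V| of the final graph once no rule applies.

Answer: 4

Derivation:
start.  V:7 E:7  edges: 0-q->0 0-p->1 1-p->1 1-r->1 2-p->3 3-r->6 4-p->5
1. fire R1 via {0↦6, 1↦3, 2↦4, 3↦2}  →  V:6 E:5  edges: 0-q->0 0-p->1 1-p->1 1-r->1 4-p->5
2. fire R2 via {0↦1, 1↦4, 2↦5}  →  V:4 E:2  edges: 0-q->0 0-p->1
halt: no rule applies after step 2
NF nodes: {0:B, 1:A, 2:C, 3:B}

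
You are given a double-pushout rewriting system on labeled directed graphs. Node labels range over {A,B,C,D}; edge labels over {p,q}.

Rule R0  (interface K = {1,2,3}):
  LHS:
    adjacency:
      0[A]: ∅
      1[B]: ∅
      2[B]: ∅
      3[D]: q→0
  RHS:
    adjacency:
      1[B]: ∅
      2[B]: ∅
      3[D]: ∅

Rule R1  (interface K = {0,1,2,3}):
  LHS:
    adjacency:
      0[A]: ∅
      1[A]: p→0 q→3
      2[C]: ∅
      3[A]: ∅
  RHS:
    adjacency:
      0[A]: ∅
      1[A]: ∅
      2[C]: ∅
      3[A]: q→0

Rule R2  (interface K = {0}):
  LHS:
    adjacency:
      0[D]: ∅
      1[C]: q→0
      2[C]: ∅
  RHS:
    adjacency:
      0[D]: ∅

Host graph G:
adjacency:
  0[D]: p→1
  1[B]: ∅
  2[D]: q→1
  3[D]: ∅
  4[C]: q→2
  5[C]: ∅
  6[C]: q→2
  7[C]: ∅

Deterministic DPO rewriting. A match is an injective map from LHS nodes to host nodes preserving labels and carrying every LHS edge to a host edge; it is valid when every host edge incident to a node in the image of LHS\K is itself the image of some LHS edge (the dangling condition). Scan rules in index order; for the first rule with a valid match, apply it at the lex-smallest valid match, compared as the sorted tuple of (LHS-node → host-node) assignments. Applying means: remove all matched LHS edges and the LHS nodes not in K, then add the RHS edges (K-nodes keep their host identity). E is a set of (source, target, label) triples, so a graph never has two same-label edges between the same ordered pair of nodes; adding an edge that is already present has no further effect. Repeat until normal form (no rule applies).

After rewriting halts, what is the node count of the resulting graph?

initial: |V|=8 |E|=4  E = 0-p->1 2-q->1 4-q->2 6-q->2
step 1: apply R2 at {0↦2, 1↦4, 2↦5}  → |V|=6 |E|=3  E = 0-p->1 2-q->1 6-q->2
step 2: apply R2 at {0↦2, 1↦6, 2↦7}  → |V|=4 |E|=2  E = 0-p->1 2-q->1
normal form: no rule applies after step 2
NF nodes: {0:D, 1:B, 2:D, 3:D}

Answer: 4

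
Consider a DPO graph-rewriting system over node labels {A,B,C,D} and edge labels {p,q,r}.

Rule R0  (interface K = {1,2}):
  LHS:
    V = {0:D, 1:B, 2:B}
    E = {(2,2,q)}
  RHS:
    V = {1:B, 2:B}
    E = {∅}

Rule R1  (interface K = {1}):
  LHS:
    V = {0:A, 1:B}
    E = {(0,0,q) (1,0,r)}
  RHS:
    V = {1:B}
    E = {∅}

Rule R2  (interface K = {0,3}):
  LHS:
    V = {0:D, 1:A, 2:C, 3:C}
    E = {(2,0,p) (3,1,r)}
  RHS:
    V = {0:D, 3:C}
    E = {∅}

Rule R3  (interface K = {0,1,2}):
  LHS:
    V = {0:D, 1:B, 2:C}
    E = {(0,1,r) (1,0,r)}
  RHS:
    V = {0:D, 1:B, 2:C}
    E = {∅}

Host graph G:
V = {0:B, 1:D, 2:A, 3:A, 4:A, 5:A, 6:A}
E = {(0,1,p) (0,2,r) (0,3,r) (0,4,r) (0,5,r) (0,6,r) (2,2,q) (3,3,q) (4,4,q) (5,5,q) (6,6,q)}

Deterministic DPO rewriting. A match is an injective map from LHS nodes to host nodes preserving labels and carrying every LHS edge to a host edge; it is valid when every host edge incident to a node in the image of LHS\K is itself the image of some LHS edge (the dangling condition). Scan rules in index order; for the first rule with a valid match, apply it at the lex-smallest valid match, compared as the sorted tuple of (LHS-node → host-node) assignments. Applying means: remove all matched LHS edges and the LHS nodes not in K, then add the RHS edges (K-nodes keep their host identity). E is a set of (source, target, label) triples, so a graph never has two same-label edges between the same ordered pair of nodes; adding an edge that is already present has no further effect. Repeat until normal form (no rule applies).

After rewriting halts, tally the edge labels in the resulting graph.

start.  V:7 E:11  edges: 0-p->1 0-r->2 0-r->3 0-r->4 0-r->5 0-r->6 2-q->2 3-q->3 4-q->4 5-q->5 6-q->6
1. fire R1 via {0↦2, 1↦0}  →  V:6 E:9  edges: 0-p->1 0-r->3 0-r->4 0-r->5 0-r->6 3-q->3 4-q->4 5-q->5 6-q->6
2. fire R1 via {0↦3, 1↦0}  →  V:5 E:7  edges: 0-p->1 0-r->4 0-r->5 0-r->6 4-q->4 5-q->5 6-q->6
3. fire R1 via {0↦4, 1↦0}  →  V:4 E:5  edges: 0-p->1 0-r->5 0-r->6 5-q->5 6-q->6
4. fire R1 via {0↦5, 1↦0}  →  V:3 E:3  edges: 0-p->1 0-r->6 6-q->6
5. fire R1 via {0↦6, 1↦0}  →  V:2 E:1  edges: 0-p->1
final graph: no rule applies after step 5
NF edges: [(0, 1, 'p')]

Answer: p:1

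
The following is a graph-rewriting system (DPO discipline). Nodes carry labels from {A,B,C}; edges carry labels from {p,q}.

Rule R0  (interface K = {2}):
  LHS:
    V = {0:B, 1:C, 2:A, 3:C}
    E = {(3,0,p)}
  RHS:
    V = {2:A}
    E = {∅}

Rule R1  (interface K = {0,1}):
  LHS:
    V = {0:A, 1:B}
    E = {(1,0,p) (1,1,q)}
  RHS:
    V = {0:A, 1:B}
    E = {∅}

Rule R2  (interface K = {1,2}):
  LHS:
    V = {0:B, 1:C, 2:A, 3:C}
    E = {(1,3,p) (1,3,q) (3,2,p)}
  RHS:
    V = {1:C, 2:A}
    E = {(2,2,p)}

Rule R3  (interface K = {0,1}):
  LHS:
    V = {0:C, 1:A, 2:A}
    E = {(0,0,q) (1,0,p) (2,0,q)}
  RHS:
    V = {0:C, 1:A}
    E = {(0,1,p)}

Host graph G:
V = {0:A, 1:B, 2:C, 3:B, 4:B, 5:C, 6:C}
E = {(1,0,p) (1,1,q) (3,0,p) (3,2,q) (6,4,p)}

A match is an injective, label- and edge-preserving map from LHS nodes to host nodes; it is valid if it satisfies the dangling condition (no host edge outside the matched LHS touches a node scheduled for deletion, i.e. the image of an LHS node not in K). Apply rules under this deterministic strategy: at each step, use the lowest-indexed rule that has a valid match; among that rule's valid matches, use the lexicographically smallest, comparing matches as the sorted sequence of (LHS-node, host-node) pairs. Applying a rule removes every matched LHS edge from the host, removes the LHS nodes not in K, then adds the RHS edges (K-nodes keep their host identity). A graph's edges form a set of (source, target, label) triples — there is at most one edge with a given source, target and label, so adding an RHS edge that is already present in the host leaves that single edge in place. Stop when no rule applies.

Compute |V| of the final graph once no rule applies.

initial: |V|=7 |E|=5  E = 1-p->0 1-q->1 3-p->0 3-q->2 6-p->4
step 1: apply R0 at {0↦4, 1↦5, 2↦0, 3↦6}  → |V|=4 |E|=4  E = 1-p->0 1-q->1 3-p->0 3-q->2
step 2: apply R1 at {0↦0, 1↦1}  → |V|=4 |E|=2  E = 3-p->0 3-q->2
final graph: no rule applies after step 2
NF nodes: {0:A, 1:B, 2:C, 3:B}

Answer: 4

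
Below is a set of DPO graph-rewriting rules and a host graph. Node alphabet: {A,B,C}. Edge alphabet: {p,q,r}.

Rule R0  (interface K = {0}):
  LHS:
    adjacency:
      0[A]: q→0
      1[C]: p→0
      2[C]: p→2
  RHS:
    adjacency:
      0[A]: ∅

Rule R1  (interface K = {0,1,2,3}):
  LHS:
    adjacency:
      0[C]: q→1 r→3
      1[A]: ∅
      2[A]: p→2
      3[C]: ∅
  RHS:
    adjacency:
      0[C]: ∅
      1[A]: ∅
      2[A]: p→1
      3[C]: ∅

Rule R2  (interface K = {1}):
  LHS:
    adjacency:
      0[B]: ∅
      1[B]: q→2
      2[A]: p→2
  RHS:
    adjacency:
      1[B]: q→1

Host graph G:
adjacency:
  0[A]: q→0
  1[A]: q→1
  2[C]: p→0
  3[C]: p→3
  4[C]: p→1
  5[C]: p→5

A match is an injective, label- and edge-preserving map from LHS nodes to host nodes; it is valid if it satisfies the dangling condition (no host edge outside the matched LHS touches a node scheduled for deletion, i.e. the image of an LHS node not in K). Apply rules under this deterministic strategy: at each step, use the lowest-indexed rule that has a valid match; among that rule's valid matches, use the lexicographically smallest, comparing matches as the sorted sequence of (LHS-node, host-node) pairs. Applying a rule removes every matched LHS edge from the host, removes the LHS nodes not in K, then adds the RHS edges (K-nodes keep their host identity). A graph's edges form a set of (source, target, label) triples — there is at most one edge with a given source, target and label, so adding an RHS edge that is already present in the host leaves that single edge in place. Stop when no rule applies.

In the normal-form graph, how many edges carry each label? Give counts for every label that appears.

Answer: (no edges)

Rewrite trace:
[0] host  ⇒  6 nodes, 6 edges  {0-q->0 1-q->1 2-p->0 3-p->3 4-p->1 5-p->5}
[1] R0 @ {0↦0, 1↦2, 2↦3}  ⇒  4 nodes, 3 edges  {1-q->1 4-p->1 5-p->5}
[2] R0 @ {0↦1, 1↦4, 2↦5}  ⇒  2 nodes, 0 edges  {∅}
final graph: no rule applies after step 2
NF edges: []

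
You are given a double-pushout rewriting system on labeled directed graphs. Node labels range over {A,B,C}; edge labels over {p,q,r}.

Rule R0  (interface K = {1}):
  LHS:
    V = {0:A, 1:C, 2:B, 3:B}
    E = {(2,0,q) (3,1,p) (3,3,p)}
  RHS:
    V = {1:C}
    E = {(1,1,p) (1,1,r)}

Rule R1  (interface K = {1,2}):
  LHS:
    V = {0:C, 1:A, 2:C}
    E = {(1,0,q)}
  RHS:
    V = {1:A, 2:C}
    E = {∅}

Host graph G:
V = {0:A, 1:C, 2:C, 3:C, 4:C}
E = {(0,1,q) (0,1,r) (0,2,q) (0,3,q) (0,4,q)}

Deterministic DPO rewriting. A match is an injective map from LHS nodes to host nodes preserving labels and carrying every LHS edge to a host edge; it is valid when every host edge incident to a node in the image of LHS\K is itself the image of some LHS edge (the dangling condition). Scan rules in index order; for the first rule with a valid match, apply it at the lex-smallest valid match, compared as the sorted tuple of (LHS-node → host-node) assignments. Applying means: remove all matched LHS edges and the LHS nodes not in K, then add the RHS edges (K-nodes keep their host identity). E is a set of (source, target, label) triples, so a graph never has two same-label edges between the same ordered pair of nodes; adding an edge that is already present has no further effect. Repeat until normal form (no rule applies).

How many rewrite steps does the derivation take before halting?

initial: |V|=5 |E|=5  E = 0-q->1 0-r->1 0-q->2 0-q->3 0-q->4
step 1: apply R1 at {0↦2, 1↦0, 2↦1}  → |V|=4 |E|=4  E = 0-q->1 0-r->1 0-q->3 0-q->4
step 2: apply R1 at {0↦3, 1↦0, 2↦1}  → |V|=3 |E|=3  E = 0-q->1 0-r->1 0-q->4
step 3: apply R1 at {0↦4, 1↦0, 2↦1}  → |V|=2 |E|=2  E = 0-q->1 0-r->1
normal form: no rule applies after step 3

Answer: 3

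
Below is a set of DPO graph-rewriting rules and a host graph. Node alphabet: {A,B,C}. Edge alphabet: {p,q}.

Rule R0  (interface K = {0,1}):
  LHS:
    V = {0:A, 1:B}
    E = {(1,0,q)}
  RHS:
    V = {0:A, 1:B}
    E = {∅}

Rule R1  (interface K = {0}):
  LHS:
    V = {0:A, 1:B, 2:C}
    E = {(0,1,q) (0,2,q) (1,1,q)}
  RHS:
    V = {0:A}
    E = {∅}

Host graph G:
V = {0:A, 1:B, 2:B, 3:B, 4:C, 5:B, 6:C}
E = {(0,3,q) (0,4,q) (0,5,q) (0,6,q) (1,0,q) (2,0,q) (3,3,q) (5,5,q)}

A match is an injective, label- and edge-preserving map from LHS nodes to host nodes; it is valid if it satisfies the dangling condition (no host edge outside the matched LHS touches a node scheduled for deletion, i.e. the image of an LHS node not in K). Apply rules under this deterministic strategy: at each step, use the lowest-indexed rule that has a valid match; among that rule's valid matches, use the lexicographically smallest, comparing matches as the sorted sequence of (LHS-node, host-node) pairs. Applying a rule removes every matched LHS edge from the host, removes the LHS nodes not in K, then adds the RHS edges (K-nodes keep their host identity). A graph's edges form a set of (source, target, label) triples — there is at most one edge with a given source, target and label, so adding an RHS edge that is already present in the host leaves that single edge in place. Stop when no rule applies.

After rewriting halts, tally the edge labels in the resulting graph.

Answer: (no edges)

Steps:
[0] host  ⇒  7 nodes, 8 edges  {0-q->3 0-q->4 0-q->5 0-q->6 1-q->0 2-q->0 3-q->3 5-q->5}
[1] R0 @ {0↦0, 1↦1}  ⇒  7 nodes, 7 edges  {0-q->3 0-q->4 0-q->5 0-q->6 2-q->0 3-q->3 5-q->5}
[2] R0 @ {0↦0, 1↦2}  ⇒  7 nodes, 6 edges  {0-q->3 0-q->4 0-q->5 0-q->6 3-q->3 5-q->5}
[3] R1 @ {0↦0, 1↦3, 2↦4}  ⇒  5 nodes, 3 edges  {0-q->5 0-q->6 5-q->5}
[4] R1 @ {0↦0, 1↦5, 2↦6}  ⇒  3 nodes, 0 edges  {∅}
normal form: no rule applies after step 4
NF edges: []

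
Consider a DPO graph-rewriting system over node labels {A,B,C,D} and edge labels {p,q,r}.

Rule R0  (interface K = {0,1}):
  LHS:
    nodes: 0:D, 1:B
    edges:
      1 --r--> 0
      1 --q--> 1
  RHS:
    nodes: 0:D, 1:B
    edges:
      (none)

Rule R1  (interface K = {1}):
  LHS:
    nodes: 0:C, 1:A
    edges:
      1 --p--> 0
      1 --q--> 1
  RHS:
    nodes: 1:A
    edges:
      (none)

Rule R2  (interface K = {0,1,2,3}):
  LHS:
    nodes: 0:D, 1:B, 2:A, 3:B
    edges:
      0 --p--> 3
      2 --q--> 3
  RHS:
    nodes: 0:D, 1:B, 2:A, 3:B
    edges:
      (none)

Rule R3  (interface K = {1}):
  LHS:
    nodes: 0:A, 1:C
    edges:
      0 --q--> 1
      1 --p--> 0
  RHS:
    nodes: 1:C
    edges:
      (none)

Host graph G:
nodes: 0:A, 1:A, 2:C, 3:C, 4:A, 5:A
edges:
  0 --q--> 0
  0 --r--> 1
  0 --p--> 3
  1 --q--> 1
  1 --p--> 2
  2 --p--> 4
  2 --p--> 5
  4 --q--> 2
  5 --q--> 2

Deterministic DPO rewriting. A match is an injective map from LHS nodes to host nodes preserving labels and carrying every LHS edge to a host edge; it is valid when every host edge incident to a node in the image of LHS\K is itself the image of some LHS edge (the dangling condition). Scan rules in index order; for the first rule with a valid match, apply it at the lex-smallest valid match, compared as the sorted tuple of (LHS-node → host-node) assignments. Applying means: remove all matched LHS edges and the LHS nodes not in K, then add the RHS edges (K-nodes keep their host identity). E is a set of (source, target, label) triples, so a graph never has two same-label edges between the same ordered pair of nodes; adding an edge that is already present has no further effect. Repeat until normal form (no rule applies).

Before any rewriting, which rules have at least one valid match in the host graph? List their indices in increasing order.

Answer: [R1,R3]

Steps:
R0: no valid match — LHS pattern not found
R1: 1 valid match — {0↦3, 1↦0}
R2: no valid match — LHS pattern not found
R3: 2 valid matches — {0↦4, 1↦2}, {0↦5, 1↦2}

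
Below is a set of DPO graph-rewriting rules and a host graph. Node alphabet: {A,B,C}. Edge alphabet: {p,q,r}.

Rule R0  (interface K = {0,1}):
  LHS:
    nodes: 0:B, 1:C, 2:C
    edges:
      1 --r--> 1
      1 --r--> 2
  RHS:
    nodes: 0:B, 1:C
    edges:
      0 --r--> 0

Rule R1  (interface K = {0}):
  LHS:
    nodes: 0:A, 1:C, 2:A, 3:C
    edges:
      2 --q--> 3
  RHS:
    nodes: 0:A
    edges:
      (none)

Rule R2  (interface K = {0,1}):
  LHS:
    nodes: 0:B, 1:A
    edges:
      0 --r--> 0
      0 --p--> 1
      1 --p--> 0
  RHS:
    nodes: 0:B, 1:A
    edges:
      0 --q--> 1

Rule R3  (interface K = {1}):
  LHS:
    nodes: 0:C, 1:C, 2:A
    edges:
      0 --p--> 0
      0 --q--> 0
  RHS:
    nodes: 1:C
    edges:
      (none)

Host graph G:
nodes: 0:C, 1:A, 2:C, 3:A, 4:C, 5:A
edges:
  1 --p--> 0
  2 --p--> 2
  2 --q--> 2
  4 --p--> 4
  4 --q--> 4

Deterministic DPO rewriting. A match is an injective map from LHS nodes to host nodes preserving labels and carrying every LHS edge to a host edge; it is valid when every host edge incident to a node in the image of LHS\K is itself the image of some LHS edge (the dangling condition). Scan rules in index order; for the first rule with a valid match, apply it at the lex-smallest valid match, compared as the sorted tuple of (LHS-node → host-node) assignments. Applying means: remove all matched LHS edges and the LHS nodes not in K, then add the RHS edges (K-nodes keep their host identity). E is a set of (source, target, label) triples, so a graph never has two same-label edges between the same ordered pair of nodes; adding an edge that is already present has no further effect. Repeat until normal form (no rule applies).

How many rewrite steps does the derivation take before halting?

Answer: 2

Rewrite trace:
[0] host  ⇒  6 nodes, 5 edges  {1-p->0 2-p->2 2-q->2 4-p->4 4-q->4}
[1] R3 @ {0↦2, 1↦0, 2↦3}  ⇒  4 nodes, 3 edges  {1-p->0 4-p->4 4-q->4}
[2] R3 @ {0↦4, 1↦0, 2↦5}  ⇒  2 nodes, 1 edges  {1-p->0}
halt: no rule applies after step 2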